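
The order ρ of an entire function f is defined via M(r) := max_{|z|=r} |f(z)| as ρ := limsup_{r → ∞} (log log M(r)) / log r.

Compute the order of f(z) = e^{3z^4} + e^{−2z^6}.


Each summand is entire of order 4 and 6 respectively (as in the single-exponential case). The order of a sum is at most the max of the orders, so ρ ≤ 6. For the lower bound: on |z|=r choose arg z so that -2z^6 is real positive; then |e^{-2z^6}| = e^{2r^6} while |e^{3z^4}| ≤ e^{3r^4} = o(e^{2r^6}). So |f| ≥ e^{2r^6}(1 − o(1)) and ρ ≥ 6. Hence ρ = max(4, 6) = 6.
Therefore ρ = 6.

Order ρ = 6.


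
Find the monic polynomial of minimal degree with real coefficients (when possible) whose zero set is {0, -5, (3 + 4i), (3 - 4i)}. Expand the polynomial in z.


The polynomial is p(z) = ∏_{α ∈ S} (z − α), where S = {0, -5, (3 + 4i), (3 - 4i)}.
Expanding the product yields: p(z) = z^4 -z^3 -5·z^2 + 125·z.
Note conjugate pairs combine to real quadratics: (z − (3+4i))(z − (3−4i)) = z² − 6z + 25.
The resulting polynomial has degree 4 and real coefficients as required.

p(z) = z^4 -z^3 -5·z^2 + 125·z.


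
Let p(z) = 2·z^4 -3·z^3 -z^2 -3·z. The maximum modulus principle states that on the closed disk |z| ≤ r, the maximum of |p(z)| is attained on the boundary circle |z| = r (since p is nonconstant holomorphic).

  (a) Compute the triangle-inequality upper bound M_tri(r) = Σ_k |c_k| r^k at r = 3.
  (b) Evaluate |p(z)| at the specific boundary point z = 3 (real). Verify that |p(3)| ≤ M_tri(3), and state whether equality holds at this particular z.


Coefficients: c_0 = 0, c_1 = -3, c_2 = -1, c_3 = -3, c_4 = 2. Radius r = 3.
Part (a). Triangle bound: M_tri(r) = Σ_k |c_k| r^k
  = |0|·3^0 + |-3|·3^1 + |-1|·3^2 + |-3|·3^3 + |2|·3^4
  = 0 + 9 + 9 + 81 + 162 = 261.
This bounds M(r) := max_{|z|=r} |p(z)| from above; equality holds iff all terms c_k z^k can be made to align in phase at a single z on |z|=r.
Part (b). At z = 3 (real, on the circle |z| = r):
  p(3) = (0)·3^0 + (-3)·3^1 + (-1)·3^2 + (-3)·3^3 + (2)·3^4 = 63.
  |p(3)| = 63.
Check: |p(3)| = 63 ≤ 261 = M_tri(3). ✓ Equality does not hold at z = 3 (the coefficients have mixed signs, so the terms do not all align in phase there).

M_tri(3) = 261; |p(3)| = 63; equality at z=3: no.


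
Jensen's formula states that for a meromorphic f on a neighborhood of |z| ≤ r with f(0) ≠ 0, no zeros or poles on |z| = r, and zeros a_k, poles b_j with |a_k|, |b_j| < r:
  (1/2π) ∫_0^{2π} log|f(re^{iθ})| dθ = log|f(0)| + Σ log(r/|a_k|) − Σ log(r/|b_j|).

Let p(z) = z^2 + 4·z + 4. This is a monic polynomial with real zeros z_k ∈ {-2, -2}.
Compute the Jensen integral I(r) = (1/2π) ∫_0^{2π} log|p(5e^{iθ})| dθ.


Zeros: -2, -2; r = 5.
Inside |z| < r: -2, -2. Outside (|z| ≥ r): ∅.
p(0) = 4, so log|p(0)| = log(4) = 1.3863.
Apply Jensen: I(r) = log|p(0)| + Σ_k log(r/|z_k|), summed over zeros inside |z| < r.
  log(r/|z_k|) for z_k = -2: log(5/2) = 0.9163
  log(r/|z_k|) for z_k = -2: log(5/2) = 0.9163
Sum over inside zeros: 1.8326.
I(r) = log|p(0)| + (inside sum) = 1.3863 + 1.8326 = 3.2189.
Closed form (all zeros inside, monic): I(r) = n·log(r) = 2·log(5) = 3.2189. ✓

I(r) ≈ 3.2189.


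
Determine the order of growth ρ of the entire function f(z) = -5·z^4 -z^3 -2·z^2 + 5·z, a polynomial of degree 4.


|f(z)| ≤ Σ|c_k|·r^k = O(r^4) as r → ∞. Polynomial growth is O(e^{r^ε}) for every ε > 0 (since r^4/e^{r^ε} → 0), so ρ ≤ ε for all ε > 0, i.e. ρ = 0. Every nonconstant polynomial has order 0.
Therefore ρ = 0.

Order ρ = 0.


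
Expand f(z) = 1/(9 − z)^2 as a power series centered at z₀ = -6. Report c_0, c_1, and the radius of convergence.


Let w = z − z₀, so z = z₀ + w.
Then 9 − z = 9 − (z₀ + w) = (9 − z₀) − w = 15 − w.
f(z) = 1/(15 − w)^2 = (1/(15)^2) · (1 − w/(15))^{−2}.
By the binomial series (1−u)^{−2} = Σ_{n≥0} C(n+1, 1) u^n for |u|<1, with u = w/(15):
  c_n = C(n+1, 1) / (15)^(n+2).
  c_0 = 1/(15)^2 = 1/225.
  c_1 = 2/(15)^3 = 2/3375.
The series is valid for |w/d| < 1, i.e. |z − z₀| < |d|.
Radius of convergence: R = |9 − z₀| = |15| = 15 (distance from z₀ to the singularity z = 9).

c_0 = 1/225, c_1 = 2/3375; R = 15.


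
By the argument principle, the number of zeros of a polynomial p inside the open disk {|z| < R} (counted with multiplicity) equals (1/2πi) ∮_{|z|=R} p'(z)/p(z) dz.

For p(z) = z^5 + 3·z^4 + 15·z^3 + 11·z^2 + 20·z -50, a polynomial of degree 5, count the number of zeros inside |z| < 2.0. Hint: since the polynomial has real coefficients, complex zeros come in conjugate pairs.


The zeros of p are: (-1 + 3i), (-1 - 3i), (-1 + 2i), (-1 - 2i), 1.
Their magnitudes are: 3.162, 3.162, 2.236, 2.236, 1.
Zeros with |z| < R = 2.0: 1.
Count = 1.
By the argument principle, (1/2πi) ∮_{|z|=R} p'(z)/p(z) dz equals exactly this count.

Number of zeros inside |z| < 2.0: 1.


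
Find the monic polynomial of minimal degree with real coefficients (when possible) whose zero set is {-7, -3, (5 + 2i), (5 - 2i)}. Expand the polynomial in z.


The polynomial is p(z) = ∏_{α ∈ S} (z − α), where S = {-7, -3, (5 + 2i), (5 - 2i)}.
Expanding the product yields: p(z) = z^4 -50·z^2 + 80·z + 609.
Note conjugate pairs combine to real quadratics: (z − (5+2i))(z − (5−2i)) = z² − 10z + 29.
The resulting polynomial has degree 4 and real coefficients as required.

p(z) = z^4 -50·z^2 + 80·z + 609.


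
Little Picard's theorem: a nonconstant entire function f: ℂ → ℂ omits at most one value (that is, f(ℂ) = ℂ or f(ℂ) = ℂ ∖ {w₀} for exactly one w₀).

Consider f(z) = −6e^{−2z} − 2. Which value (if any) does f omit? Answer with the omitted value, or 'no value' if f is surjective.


Little Picard bounds the complement of f(ℂ) to at most one point.
e^{−2z} is never zero on ℂ, so -6·e^{−2z} takes every value in ℂ ∖ {0}. Adding -2 shifts the range to ℂ ∖ {-2}. Thus f omits exactly the value -2.

Omitted value: -2.


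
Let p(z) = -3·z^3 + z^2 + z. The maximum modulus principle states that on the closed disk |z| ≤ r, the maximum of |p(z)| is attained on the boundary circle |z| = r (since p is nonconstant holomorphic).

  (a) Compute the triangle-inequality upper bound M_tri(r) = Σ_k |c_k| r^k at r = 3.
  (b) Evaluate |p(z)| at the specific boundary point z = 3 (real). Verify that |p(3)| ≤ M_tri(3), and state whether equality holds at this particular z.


Coefficients: c_0 = 0, c_1 = 1, c_2 = 1, c_3 = -3. Radius r = 3.
Part (a). Triangle bound: M_tri(r) = Σ_k |c_k| r^k
  = |0|·3^0 + |1|·3^1 + |1|·3^2 + |-3|·3^3
  = 0 + 3 + 9 + 81 = 93.
This bounds M(r) := max_{|z|=r} |p(z)| from above; equality holds iff all terms c_k z^k can be made to align in phase at a single z on |z|=r.
Part (b). At z = 3 (real, on the circle |z| = r):
  p(3) = (0)·3^0 + (1)·3^1 + (1)·3^2 + (-3)·3^3 = -69.
  |p(3)| = 69.
Check: |p(3)| = 69 ≤ 93 = M_tri(3). ✓ Equality does not hold at z = 3 (the coefficients have mixed signs, so the terms do not all align in phase there).

M_tri(3) = 93; |p(3)| = 69; equality at z=3: no.


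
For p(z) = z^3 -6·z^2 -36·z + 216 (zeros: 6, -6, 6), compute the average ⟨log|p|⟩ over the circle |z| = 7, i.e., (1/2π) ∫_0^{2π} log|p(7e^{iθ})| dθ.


Zeros: -6, 6, 6; r = 7.
Inside |z| < r: -6, 6, 6. Outside (|z| ≥ r): ∅.
p(0) = 216, so log|p(0)| = log(216) = 5.3753.
Apply Jensen: I(r) = log|p(0)| + Σ_k log(r/|z_k|), summed over zeros inside |z| < r.
  log(r/|z_k|) for z_k = 6: log(7/6) = 0.1542
  log(r/|z_k|) for z_k = -6: log(7/6) = 0.1542
  log(r/|z_k|) for z_k = 6: log(7/6) = 0.1542
Sum over inside zeros: 0.4625.
I(r) = log|p(0)| + (inside sum) = 5.3753 + 0.4625 = 5.8377.
Closed form (all zeros inside, monic): I(r) = n·log(r) = 3·log(7) = 5.8377. ✓

I(r) ≈ 5.8377.


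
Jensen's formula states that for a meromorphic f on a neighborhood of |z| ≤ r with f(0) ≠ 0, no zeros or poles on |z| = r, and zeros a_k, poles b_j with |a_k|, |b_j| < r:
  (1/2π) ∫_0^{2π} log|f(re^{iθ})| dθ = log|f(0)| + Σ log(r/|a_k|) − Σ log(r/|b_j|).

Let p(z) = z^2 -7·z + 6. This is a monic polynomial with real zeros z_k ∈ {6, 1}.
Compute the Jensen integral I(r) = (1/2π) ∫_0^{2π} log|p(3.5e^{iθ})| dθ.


Zeros: 1, 6; r = 3.5.
Inside |z| < r: 1. Outside (|z| ≥ r): 6.
p(0) = 6, so log|p(0)| = log(6) = 1.7918.
Apply Jensen: I(r) = log|p(0)| + Σ_k log(r/|z_k|), summed over zeros inside |z| < r.
  log(r/|z_k|) for z_k = 1: log(3.5/1) = 1.2528
  Outside zeros (6) contribute nothing to the Jensen sum.
Sum over inside zeros: 1.2528.
I(r) = log|p(0)| + (inside sum) = 1.7918 + 1.2528 = 3.0445.
Note: since some zeros are outside |z| ≤ r, the simplified n·log(r) form does NOT apply — only the inside zeros contribute.

I(r) ≈ 3.0445.


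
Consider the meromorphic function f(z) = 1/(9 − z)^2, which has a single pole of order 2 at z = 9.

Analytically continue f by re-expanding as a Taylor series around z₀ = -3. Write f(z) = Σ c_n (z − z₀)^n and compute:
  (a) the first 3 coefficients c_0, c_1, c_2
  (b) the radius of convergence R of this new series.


Let w = z − z₀, so z = z₀ + w.
Then 9 − z = 9 − (z₀ + w) = (9 − z₀) − w = 12 − w.
f(z) = 1/(12 − w)^2 = (1/(12)^2) · (1 − w/(12))^{−2}.
By the binomial series (1−u)^{−2} = Σ_{n≥0} C(n+1, 1) u^n for |u|<1, with u = w/(12):
  c_n = C(n+1, 1) / (12)^(n+2).
  c_0 = 1/(12)^2 = 1/144.
  c_1 = 2/(12)^3 = 1/864.
  c_2 = 3/(12)^4 = 1/6912.
The series is valid for |w/d| < 1, i.e. |z − z₀| < |d|.
Radius of convergence: R = |9 − z₀| = |12| = 12 (distance from z₀ to the singularity z = 9).

c_0 = 1/144, c_1 = 1/864, c_2 = 1/6912; R = 12.


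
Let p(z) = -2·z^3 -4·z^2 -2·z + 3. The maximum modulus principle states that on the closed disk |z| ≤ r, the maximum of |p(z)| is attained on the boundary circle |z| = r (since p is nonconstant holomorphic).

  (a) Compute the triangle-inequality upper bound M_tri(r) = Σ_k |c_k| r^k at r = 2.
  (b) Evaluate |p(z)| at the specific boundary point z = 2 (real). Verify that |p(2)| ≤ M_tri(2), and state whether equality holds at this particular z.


Coefficients: c_0 = 3, c_1 = -2, c_2 = -4, c_3 = -2. Radius r = 2.
Part (a). Triangle bound: M_tri(r) = Σ_k |c_k| r^k
  = |3|·2^0 + |-2|·2^1 + |-4|·2^2 + |-2|·2^3
  = 3 + 4 + 16 + 16 = 39.
This bounds M(r) := max_{|z|=r} |p(z)| from above; equality holds iff all terms c_k z^k can be made to align in phase at a single z on |z|=r.
Part (b). At z = 2 (real, on the circle |z| = r):
  p(2) = (3)·2^0 + (-2)·2^1 + (-4)·2^2 + (-2)·2^3 = -33.
  |p(2)| = 33.
Check: |p(2)| = 33 ≤ 39 = M_tri(2). ✓ Equality does not hold at z = 2 (the coefficients have mixed signs, so the terms do not all align in phase there).

M_tri(2) = 39; |p(2)| = 33; equality at z=2: no.


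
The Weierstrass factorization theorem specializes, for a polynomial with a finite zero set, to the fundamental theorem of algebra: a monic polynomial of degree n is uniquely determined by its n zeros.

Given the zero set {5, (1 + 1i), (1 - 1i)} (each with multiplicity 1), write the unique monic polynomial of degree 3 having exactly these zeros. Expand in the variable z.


The polynomial is p(z) = ∏_{α ∈ S} (z − α), where S = {5, (1 + 1i), (1 - 1i)}.
Expanding the product yields: p(z) = z^3 -7·z^2 + 12·z -10.
Note conjugate pairs combine to real quadratics: (z − (1+1i))(z − (1−1i)) = z² − 2z + 2.
The resulting polynomial has degree 3 and real coefficients as required.

p(z) = z^3 -7·z^2 + 12·z -10.


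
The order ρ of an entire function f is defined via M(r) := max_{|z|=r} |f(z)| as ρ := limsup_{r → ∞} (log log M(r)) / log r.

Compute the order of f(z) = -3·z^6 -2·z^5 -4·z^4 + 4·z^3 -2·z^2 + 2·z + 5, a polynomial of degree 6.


|f(z)| ≤ Σ|c_k|·r^k = O(r^6) as r → ∞. Polynomial growth is O(e^{r^ε}) for every ε > 0 (since r^6/e^{r^ε} → 0), so ρ ≤ ε for all ε > 0, i.e. ρ = 0. Every nonconstant polynomial has order 0.
Therefore ρ = 0.

Order ρ = 0.


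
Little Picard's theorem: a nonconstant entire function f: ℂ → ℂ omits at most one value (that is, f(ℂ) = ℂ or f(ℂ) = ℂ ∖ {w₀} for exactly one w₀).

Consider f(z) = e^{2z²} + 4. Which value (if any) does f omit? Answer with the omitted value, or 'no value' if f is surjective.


Little Picard bounds the complement of f(ℂ) to at most one point.
The exponent g(z) = 2z² is a nonconstant polynomial, hence surjective onto ℂ. So e^{g(z)} takes every value in {e^w : w ∈ ℂ} = ℂ ∖ {0}. Adding 4 shifts the range to ℂ ∖ {4}. f omits exactly 4.

Omitted value: 4.


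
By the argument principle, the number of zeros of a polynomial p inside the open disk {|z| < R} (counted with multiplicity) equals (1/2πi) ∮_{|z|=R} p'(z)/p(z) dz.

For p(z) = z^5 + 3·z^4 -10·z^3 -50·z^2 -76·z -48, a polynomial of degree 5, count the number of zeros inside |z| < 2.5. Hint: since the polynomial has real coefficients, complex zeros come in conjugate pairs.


The zeros of p are: -2, 4, (-1 + 1i), (-1 - 1i), -3.
Their magnitudes are: 2, 4, 1.414, 1.414, 3.
Zeros with |z| < R = 2.5: -2, (-1 + 1i), (-1 - 1i).
Count = 3.
By the argument principle, (1/2πi) ∮_{|z|=R} p'(z)/p(z) dz equals exactly this count.

Number of zeros inside |z| < 2.5: 3.


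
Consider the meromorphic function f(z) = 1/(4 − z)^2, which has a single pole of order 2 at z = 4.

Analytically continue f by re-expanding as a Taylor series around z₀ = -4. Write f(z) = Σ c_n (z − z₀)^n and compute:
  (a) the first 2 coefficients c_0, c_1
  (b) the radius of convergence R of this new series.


Let w = z − z₀, so z = z₀ + w.
Then 4 − z = 4 − (z₀ + w) = (4 − z₀) − w = 8 − w.
f(z) = 1/(8 − w)^2 = (1/(8)^2) · (1 − w/(8))^{−2}.
By the binomial series (1−u)^{−2} = Σ_{n≥0} C(n+1, 1) u^n for |u|<1, with u = w/(8):
  c_n = C(n+1, 1) / (8)^(n+2).
  c_0 = 1/(8)^2 = 1/64.
  c_1 = 2/(8)^3 = 1/256.
The series is valid for |w/d| < 1, i.e. |z − z₀| < |d|.
Radius of convergence: R = |4 − z₀| = |8| = 8 (distance from z₀ to the singularity z = 4).

c_0 = 1/64, c_1 = 1/256; R = 8.


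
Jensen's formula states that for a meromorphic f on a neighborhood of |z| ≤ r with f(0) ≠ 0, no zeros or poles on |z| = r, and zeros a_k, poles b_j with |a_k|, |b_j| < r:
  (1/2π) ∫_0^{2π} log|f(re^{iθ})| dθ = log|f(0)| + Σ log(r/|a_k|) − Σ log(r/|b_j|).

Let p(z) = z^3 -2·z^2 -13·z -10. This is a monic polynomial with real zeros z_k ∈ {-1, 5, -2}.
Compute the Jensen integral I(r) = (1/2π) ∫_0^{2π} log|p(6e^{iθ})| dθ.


Zeros: -2, -1, 5; r = 6.
Inside |z| < r: -2, -1, 5. Outside (|z| ≥ r): ∅.
p(0) = -10, so log|p(0)| = log(10) = 2.3026.
Apply Jensen: I(r) = log|p(0)| + Σ_k log(r/|z_k|), summed over zeros inside |z| < r.
  log(r/|z_k|) for z_k = -1: log(6/1) = 1.7918
  log(r/|z_k|) for z_k = 5: log(6/5) = 0.1823
  log(r/|z_k|) for z_k = -2: log(6/2) = 1.0986
Sum over inside zeros: 3.0727.
I(r) = log|p(0)| + (inside sum) = 2.3026 + 3.0727 = 5.3753.
Closed form (all zeros inside, monic): I(r) = n·log(r) = 3·log(6) = 5.3753. ✓

I(r) ≈ 5.3753.


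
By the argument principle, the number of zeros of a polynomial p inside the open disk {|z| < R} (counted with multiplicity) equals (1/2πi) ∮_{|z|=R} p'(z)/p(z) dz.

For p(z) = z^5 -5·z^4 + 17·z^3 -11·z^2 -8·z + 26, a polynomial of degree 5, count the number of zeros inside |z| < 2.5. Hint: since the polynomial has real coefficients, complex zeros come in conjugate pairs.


The zeros of p are: (1 + 1i), (1 - 1i), (2 + 3i), (2 - 3i), -1.
Their magnitudes are: 1.414, 1.414, 3.606, 3.606, 1.
Zeros with |z| < R = 2.5: (1 + 1i), (1 - 1i), -1.
Count = 3.
By the argument principle, (1/2πi) ∮_{|z|=R} p'(z)/p(z) dz equals exactly this count.

Number of zeros inside |z| < 2.5: 3.


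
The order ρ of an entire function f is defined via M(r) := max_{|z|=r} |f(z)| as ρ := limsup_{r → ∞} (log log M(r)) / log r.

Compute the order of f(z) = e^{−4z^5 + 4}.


|e^{−4z^5 + 4}| = e^{Re(-4·z^5) + 4} ≤ e^{4|z|^5 + 4} = e^{4r^5 + 4} on |z| = r, so ρ ≤ 5. Choosing z on |z|=r so that -4·z^5 is real positive (always possible by picking arg z appropriately) gives |f(z)| = e^{4r^5 + 4}, matching the bound. The additive constant 4 does not affect log log M(r) ~ 5·log r. Hence ρ = 5.
Therefore ρ = 5.

Order ρ = 5.


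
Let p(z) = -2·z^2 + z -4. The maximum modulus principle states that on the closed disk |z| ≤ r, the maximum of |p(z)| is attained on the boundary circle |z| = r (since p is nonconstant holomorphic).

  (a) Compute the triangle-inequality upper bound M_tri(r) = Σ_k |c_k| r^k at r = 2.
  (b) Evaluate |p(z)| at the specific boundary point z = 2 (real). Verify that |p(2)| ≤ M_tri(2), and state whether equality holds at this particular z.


Coefficients: c_0 = -4, c_1 = 1, c_2 = -2. Radius r = 2.
Part (a). Triangle bound: M_tri(r) = Σ_k |c_k| r^k
  = |-4|·2^0 + |1|·2^1 + |-2|·2^2
  = 4 + 2 + 8 = 14.
This bounds M(r) := max_{|z|=r} |p(z)| from above; equality holds iff all terms c_k z^k can be made to align in phase at a single z on |z|=r.
Part (b). At z = 2 (real, on the circle |z| = r):
  p(2) = (-4)·2^0 + (1)·2^1 + (-2)·2^2 = -10.
  |p(2)| = 10.
Check: |p(2)| = 10 ≤ 14 = M_tri(2). ✓ Equality does not hold at z = 2 (the coefficients have mixed signs, so the terms do not all align in phase there).

M_tri(2) = 14; |p(2)| = 10; equality at z=2: no.


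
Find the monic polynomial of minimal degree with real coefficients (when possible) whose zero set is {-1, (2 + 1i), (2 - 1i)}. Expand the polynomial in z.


The polynomial is p(z) = ∏_{α ∈ S} (z − α), where S = {-1, (2 + 1i), (2 - 1i)}.
Expanding the product yields: p(z) = z^3 -3·z^2 + z + 5.
Note conjugate pairs combine to real quadratics: (z − (2+1i))(z − (2−1i)) = z² − 4z + 5.
The resulting polynomial has degree 3 and real coefficients as required.

p(z) = z^3 -3·z^2 + z + 5.


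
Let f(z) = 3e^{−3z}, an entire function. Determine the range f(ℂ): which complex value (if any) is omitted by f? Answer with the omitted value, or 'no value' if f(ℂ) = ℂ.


Little Picard bounds the complement of f(ℂ) to at most one point.
e^{−3z} is never zero on ℂ, so 3·e^{−3z} takes every value in ℂ ∖ {0}. Adding 0 shifts the range to ℂ ∖ {0}. Thus f omits exactly the value 0.

Omitted value: 0.


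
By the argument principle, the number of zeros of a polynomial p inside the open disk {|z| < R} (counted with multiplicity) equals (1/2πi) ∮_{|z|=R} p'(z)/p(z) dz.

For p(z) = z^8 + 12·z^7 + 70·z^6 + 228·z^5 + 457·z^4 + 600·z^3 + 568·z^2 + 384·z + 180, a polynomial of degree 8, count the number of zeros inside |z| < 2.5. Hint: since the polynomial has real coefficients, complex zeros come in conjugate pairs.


The zeros of p are: (0 + 1i), (0 - 1i), (-3 + 3i), (-3 - 3i), (-2 + 1i), (-2 - 1i), (-1 + 1i), (-1 - 1i).
Their magnitudes are: 1, 1, 4.243, 4.243, 2.236, 2.236, 1.414, 1.414.
Zeros with |z| < R = 2.5: (0 + 1i), (0 - 1i), (-2 + 1i), (-2 - 1i), (-1 + 1i), (-1 - 1i).
Count = 6.
By the argument principle, (1/2πi) ∮_{|z|=R} p'(z)/p(z) dz equals exactly this count.

Number of zeros inside |z| < 2.5: 6.


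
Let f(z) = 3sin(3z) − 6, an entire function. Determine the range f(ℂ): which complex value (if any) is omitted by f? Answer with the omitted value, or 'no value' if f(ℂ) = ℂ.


Little Picard bounds the complement of f(ℂ) to at most one point.
sin is entire and surjective onto ℂ: for every w ∈ ℂ, sin(ζ) = w has a solution ζ ∈ ℂ (e.g., via the complex inverse arcsin). With ζ = 3z this gives z = ζ/(3). Then 3·sin(3z) takes every value in 3·ℂ = ℂ, and adding -6 is a bijection of ℂ. So f is surjective and omits no value. (Note: only on the real line is sin bounded by [−1, 1].)

Omitted value: no value.


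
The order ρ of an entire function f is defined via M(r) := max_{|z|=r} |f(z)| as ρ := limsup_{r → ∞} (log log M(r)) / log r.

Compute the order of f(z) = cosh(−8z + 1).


cosh(w) is a linear combination of e^{iw} and e^{−iw} (or e^w, e^{−w} in the hyperbolic case), so |cosh(w)| ≤ e^{|w|}. With w = −8z + 1, |w| ≤ 8|z| + 1 = 8r + 1 on |z| = r, giving M(r) ≤ e^{8r + 1}, so ρ ≤ 1. On a suitable ray (z = it for sin/cos; z = t for sinh/cosh, t real → ∞), |cosh(−8z + 1)| grows like e^{8|t|}/2, so ρ ≥ 1. Hence ρ = 1.
Therefore ρ = 1.

Order ρ = 1.


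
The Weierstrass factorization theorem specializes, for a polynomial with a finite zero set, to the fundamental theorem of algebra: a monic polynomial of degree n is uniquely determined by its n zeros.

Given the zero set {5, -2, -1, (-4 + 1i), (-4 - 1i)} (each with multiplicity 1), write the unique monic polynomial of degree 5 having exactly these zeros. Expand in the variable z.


The polynomial is p(z) = ∏_{α ∈ S} (z − α), where S = {5, -2, -1, (-4 + 1i), (-4 - 1i)}.
Expanding the product yields: p(z) = z^5 + 6·z^4 -12·z^3 -148·z^2 -301·z -170.
Note conjugate pairs combine to real quadratics: (z − (-4+1i))(z − (-4−1i)) = z² + 8z + 17.
The resulting polynomial has degree 5 and real coefficients as required.

p(z) = z^5 + 6·z^4 -12·z^3 -148·z^2 -301·z -170.


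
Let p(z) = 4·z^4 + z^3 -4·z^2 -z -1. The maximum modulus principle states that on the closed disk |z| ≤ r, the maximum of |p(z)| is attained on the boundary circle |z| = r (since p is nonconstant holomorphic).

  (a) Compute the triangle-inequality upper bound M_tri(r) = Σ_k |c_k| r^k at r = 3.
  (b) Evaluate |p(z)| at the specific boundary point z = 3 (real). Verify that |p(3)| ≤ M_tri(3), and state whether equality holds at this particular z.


Coefficients: c_0 = -1, c_1 = -1, c_2 = -4, c_3 = 1, c_4 = 4. Radius r = 3.
Part (a). Triangle bound: M_tri(r) = Σ_k |c_k| r^k
  = |-1|·3^0 + |-1|·3^1 + |-4|·3^2 + |1|·3^3 + |4|·3^4
  = 1 + 3 + 36 + 27 + 324 = 391.
This bounds M(r) := max_{|z|=r} |p(z)| from above; equality holds iff all terms c_k z^k can be made to align in phase at a single z on |z|=r.
Part (b). At z = 3 (real, on the circle |z| = r):
  p(3) = (-1)·3^0 + (-1)·3^1 + (-4)·3^2 + (1)·3^3 + (4)·3^4 = 311.
  |p(3)| = 311.
Check: |p(3)| = 311 ≤ 391 = M_tri(3). ✓ Equality does not hold at z = 3 (the coefficients have mixed signs, so the terms do not all align in phase there).

M_tri(3) = 391; |p(3)| = 311; equality at z=3: no.


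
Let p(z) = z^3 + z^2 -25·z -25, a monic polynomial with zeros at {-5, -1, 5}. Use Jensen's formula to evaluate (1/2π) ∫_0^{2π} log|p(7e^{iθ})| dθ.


Zeros: -5, -1, 5; r = 7.
Inside |z| < r: -5, -1, 5. Outside (|z| ≥ r): ∅.
p(0) = -25, so log|p(0)| = log(25) = 3.2189.
Apply Jensen: I(r) = log|p(0)| + Σ_k log(r/|z_k|), summed over zeros inside |z| < r.
  log(r/|z_k|) for z_k = -5: log(7/5) = 0.3365
  log(r/|z_k|) for z_k = -1: log(7/1) = 1.9459
  log(r/|z_k|) for z_k = 5: log(7/5) = 0.3365
Sum over inside zeros: 2.6189.
I(r) = log|p(0)| + (inside sum) = 3.2189 + 2.6189 = 5.8377.
Closed form (all zeros inside, monic): I(r) = n·log(r) = 3·log(7) = 5.8377. ✓

I(r) ≈ 5.8377.


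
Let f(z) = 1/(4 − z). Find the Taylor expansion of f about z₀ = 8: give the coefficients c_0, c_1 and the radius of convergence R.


Let w = z − z₀, so z = z₀ + w.
Then 4 − z = 4 − (z₀ + w) = (4 − z₀) − w = -4 − w.
f(z) = 1/(-4 − w) = (1/(-4)) · 1/(1 − w/(-4)) = Σ_{n≥0} w^n / (-4)^(n+1).
So c_n = 1/(-4)^(n+1):
  c_0 = 1/(-4)^1 = -1/4.
  c_1 = 1/(-4)^2 = 1/16.
The series is valid for |w/d| < 1, i.e. |z − z₀| < |d|.
Radius of convergence: R = |4 − z₀| = |-4| = 4 (distance from z₀ to the singularity z = 4).

c_0 = -1/4, c_1 = 1/16; R = 4.


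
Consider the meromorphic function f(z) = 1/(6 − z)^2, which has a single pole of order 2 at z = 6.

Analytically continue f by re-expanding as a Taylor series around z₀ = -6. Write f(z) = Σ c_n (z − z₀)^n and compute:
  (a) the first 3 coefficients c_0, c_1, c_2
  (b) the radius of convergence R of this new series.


Let w = z − z₀, so z = z₀ + w.
Then 6 − z = 6 − (z₀ + w) = (6 − z₀) − w = 12 − w.
f(z) = 1/(12 − w)^2 = (1/(12)^2) · (1 − w/(12))^{−2}.
By the binomial series (1−u)^{−2} = Σ_{n≥0} C(n+1, 1) u^n for |u|<1, with u = w/(12):
  c_n = C(n+1, 1) / (12)^(n+2).
  c_0 = 1/(12)^2 = 1/144.
  c_1 = 2/(12)^3 = 1/864.
  c_2 = 3/(12)^4 = 1/6912.
The series is valid for |w/d| < 1, i.e. |z − z₀| < |d|.
Radius of convergence: R = |6 − z₀| = |12| = 12 (distance from z₀ to the singularity z = 6).

c_0 = 1/144, c_1 = 1/864, c_2 = 1/6912; R = 12.


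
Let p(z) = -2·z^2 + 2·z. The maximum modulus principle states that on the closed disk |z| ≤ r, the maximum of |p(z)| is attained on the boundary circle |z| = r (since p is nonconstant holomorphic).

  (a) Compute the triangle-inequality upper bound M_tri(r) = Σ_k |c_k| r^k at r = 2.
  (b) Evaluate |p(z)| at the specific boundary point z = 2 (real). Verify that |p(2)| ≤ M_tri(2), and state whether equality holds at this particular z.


Coefficients: c_0 = 0, c_1 = 2, c_2 = -2. Radius r = 2.
Part (a). Triangle bound: M_tri(r) = Σ_k |c_k| r^k
  = |0|·2^0 + |2|·2^1 + |-2|·2^2
  = 0 + 4 + 8 = 12.
This bounds M(r) := max_{|z|=r} |p(z)| from above; equality holds iff all terms c_k z^k can be made to align in phase at a single z on |z|=r.
Part (b). At z = 2 (real, on the circle |z| = r):
  p(2) = (0)·2^0 + (2)·2^1 + (-2)·2^2 = -4.
  |p(2)| = 4.
Check: |p(2)| = 4 ≤ 12 = M_tri(2). ✓ Equality does not hold at z = 2 (the coefficients have mixed signs, so the terms do not all align in phase there).

M_tri(2) = 12; |p(2)| = 4; equality at z=2: no.


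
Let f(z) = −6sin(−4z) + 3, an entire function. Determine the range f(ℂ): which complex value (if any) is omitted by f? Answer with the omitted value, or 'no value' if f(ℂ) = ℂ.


Little Picard bounds the complement of f(ℂ) to at most one point.
sin is entire and surjective onto ℂ: for every w ∈ ℂ, sin(ζ) = w has a solution ζ ∈ ℂ (e.g., via the complex inverse arcsin). With ζ = −4z this gives z = ζ/(-4). Then -6·sin(−4z) takes every value in -6·ℂ = ℂ, and adding 3 is a bijection of ℂ. So f is surjective and omits no value. (Note: only on the real line is sin bounded by [−1, 1].)

Omitted value: no value.


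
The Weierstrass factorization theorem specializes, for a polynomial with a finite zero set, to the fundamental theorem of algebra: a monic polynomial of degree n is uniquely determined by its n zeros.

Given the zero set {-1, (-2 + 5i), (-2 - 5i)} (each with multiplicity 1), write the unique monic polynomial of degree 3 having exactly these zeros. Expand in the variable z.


The polynomial is p(z) = ∏_{α ∈ S} (z − α), where S = {-1, (-2 + 5i), (-2 - 5i)}.
Expanding the product yields: p(z) = z^3 + 5·z^2 + 33·z + 29.
Note conjugate pairs combine to real quadratics: (z − (-2+5i))(z − (-2−5i)) = z² + 4z + 29.
The resulting polynomial has degree 3 and real coefficients as required.

p(z) = z^3 + 5·z^2 + 33·z + 29.


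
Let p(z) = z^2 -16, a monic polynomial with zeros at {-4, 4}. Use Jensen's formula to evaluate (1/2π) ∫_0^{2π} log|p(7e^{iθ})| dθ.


Zeros: -4, 4; r = 7.
Inside |z| < r: -4, 4. Outside (|z| ≥ r): ∅.
p(0) = -16, so log|p(0)| = log(16) = 2.7726.
Apply Jensen: I(r) = log|p(0)| + Σ_k log(r/|z_k|), summed over zeros inside |z| < r.
  log(r/|z_k|) for z_k = -4: log(7/4) = 0.5596
  log(r/|z_k|) for z_k = 4: log(7/4) = 0.5596
Sum over inside zeros: 1.1192.
I(r) = log|p(0)| + (inside sum) = 2.7726 + 1.1192 = 3.8918.
Closed form (all zeros inside, monic): I(r) = n·log(r) = 2·log(7) = 3.8918. ✓

I(r) ≈ 3.8918.


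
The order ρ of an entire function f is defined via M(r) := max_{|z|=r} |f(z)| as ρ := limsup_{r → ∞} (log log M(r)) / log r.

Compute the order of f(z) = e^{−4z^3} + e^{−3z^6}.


Each summand is entire of order 3 and 6 respectively (as in the single-exponential case). The order of a sum is at most the max of the orders, so ρ ≤ 6. For the lower bound: on |z|=r choose arg z so that -3z^6 is real positive; then |e^{-3z^6}| = e^{3r^6} while |e^{-4z^3}| ≤ e^{4r^3} = o(e^{3r^6}). So |f| ≥ e^{3r^6}(1 − o(1)) and ρ ≥ 6. Hence ρ = max(3, 6) = 6.
Therefore ρ = 6.

Order ρ = 6.


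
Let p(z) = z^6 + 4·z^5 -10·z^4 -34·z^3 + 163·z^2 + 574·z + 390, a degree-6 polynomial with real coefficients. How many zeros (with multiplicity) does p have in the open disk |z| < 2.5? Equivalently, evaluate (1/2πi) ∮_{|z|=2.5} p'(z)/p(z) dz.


The zeros of p are: (-3 + 1i), (-3 - 1i), (3 + 2i), (3 - 2i), -3, -1.
Their magnitudes are: 3.162, 3.162, 3.606, 3.606, 3, 1.
Zeros with |z| < R = 2.5: -1.
Count = 1.
By the argument principle, (1/2πi) ∮_{|z|=R} p'(z)/p(z) dz equals exactly this count.

Number of zeros inside |z| < 2.5: 1.


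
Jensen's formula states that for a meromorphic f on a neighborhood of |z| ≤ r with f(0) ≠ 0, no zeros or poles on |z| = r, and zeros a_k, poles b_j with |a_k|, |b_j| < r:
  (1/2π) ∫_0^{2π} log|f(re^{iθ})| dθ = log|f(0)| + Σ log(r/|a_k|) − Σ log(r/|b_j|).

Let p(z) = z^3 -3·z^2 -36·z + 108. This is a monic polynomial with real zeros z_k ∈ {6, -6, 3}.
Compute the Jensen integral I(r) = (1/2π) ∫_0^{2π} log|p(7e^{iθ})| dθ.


Zeros: -6, 3, 6; r = 7.
Inside |z| < r: -6, 3, 6. Outside (|z| ≥ r): ∅.
p(0) = 108, so log|p(0)| = log(108) = 4.6821.
Apply Jensen: I(r) = log|p(0)| + Σ_k log(r/|z_k|), summed over zeros inside |z| < r.
  log(r/|z_k|) for z_k = 6: log(7/6) = 0.1542
  log(r/|z_k|) for z_k = -6: log(7/6) = 0.1542
  log(r/|z_k|) for z_k = 3: log(7/3) = 0.8473
Sum over inside zeros: 1.1556.
I(r) = log|p(0)| + (inside sum) = 4.6821 + 1.1556 = 5.8377.
Closed form (all zeros inside, monic): I(r) = n·log(r) = 3·log(7) = 5.8377. ✓

I(r) ≈ 5.8377.


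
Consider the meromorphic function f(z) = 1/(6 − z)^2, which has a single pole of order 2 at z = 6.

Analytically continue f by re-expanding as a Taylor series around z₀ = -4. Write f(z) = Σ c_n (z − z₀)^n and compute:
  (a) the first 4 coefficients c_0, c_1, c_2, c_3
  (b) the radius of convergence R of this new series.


Let w = z − z₀, so z = z₀ + w.
Then 6 − z = 6 − (z₀ + w) = (6 − z₀) − w = 10 − w.
f(z) = 1/(10 − w)^2 = (1/(10)^2) · (1 − w/(10))^{−2}.
By the binomial series (1−u)^{−2} = Σ_{n≥0} C(n+1, 1) u^n for |u|<1, with u = w/(10):
  c_n = C(n+1, 1) / (10)^(n+2).
  c_0 = 1/(10)^2 = 1/100.
  c_1 = 2/(10)^3 = 1/500.
  c_2 = 3/(10)^4 = 3/10000.
  c_3 = 4/(10)^5 = 1/25000.
The series is valid for |w/d| < 1, i.e. |z − z₀| < |d|.
Radius of convergence: R = |6 − z₀| = |10| = 10 (distance from z₀ to the singularity z = 6).

c_0 = 1/100, c_1 = 1/500, c_2 = 3/10000, c_3 = 1/25000; R = 10.


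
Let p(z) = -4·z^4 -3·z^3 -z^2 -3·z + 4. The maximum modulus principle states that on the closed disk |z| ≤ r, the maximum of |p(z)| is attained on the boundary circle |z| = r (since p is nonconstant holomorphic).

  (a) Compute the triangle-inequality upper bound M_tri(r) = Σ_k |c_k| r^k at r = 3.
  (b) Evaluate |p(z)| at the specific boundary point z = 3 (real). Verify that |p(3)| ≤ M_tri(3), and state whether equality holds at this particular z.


Coefficients: c_0 = 4, c_1 = -3, c_2 = -1, c_3 = -3, c_4 = -4. Radius r = 3.
Part (a). Triangle bound: M_tri(r) = Σ_k |c_k| r^k
  = |4|·3^0 + |-3|·3^1 + |-1|·3^2 + |-3|·3^3 + |-4|·3^4
  = 4 + 9 + 9 + 81 + 324 = 427.
This bounds M(r) := max_{|z|=r} |p(z)| from above; equality holds iff all terms c_k z^k can be made to align in phase at a single z on |z|=r.
Part (b). At z = 3 (real, on the circle |z| = r):
  p(3) = (4)·3^0 + (-3)·3^1 + (-1)·3^2 + (-3)·3^3 + (-4)·3^4 = -419.
  |p(3)| = 419.
Check: |p(3)| = 419 ≤ 427 = M_tri(3). ✓ Equality does not hold at z = 3 (the coefficients have mixed signs, so the terms do not all align in phase there).

M_tri(3) = 427; |p(3)| = 419; equality at z=3: no.


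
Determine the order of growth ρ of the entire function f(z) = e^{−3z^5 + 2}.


|e^{−3z^5 + 2}| = e^{Re(-3·z^5) + 2} ≤ e^{3|z|^5 + 2} = e^{3r^5 + 2} on |z| = r, so ρ ≤ 5. Choosing z on |z|=r so that -3·z^5 is real positive (always possible by picking arg z appropriately) gives |f(z)| = e^{3r^5 + 2}, matching the bound. The additive constant 2 does not affect log log M(r) ~ 5·log r. Hence ρ = 5.
Therefore ρ = 5.

Order ρ = 5.


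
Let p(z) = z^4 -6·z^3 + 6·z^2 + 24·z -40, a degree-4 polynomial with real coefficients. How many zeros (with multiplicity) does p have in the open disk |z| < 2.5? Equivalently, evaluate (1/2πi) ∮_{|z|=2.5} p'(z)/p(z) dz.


The zeros of p are: 2, (3 + 1i), (3 - 1i), -2.
Their magnitudes are: 2, 3.162, 3.162, 2.
Zeros with |z| < R = 2.5: 2, -2.
Count = 2.
By the argument principle, (1/2πi) ∮_{|z|=R} p'(z)/p(z) dz equals exactly this count.

Number of zeros inside |z| < 2.5: 2.


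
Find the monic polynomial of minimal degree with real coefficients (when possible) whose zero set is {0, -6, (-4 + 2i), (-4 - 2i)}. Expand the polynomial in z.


The polynomial is p(z) = ∏_{α ∈ S} (z − α), where S = {0, -6, (-4 + 2i), (-4 - 2i)}.
Expanding the product yields: p(z) = z^4 + 14·z^3 + 68·z^2 + 120·z.
Note conjugate pairs combine to real quadratics: (z − (-4+2i))(z − (-4−2i)) = z² + 8z + 20.
The resulting polynomial has degree 4 and real coefficients as required.

p(z) = z^4 + 14·z^3 + 68·z^2 + 120·z.


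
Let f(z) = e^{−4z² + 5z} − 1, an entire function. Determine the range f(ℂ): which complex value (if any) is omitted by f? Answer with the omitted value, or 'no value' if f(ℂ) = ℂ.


Little Picard bounds the complement of f(ℂ) to at most one point.
The exponent g(z) = −4z² + 5z is a nonconstant polynomial, hence surjective onto ℂ. So e^{g(z)} takes every value in {e^w : w ∈ ℂ} = ℂ ∖ {0}. Adding -1 shifts the range to ℂ ∖ {-1}. f omits exactly -1.

Omitted value: -1.


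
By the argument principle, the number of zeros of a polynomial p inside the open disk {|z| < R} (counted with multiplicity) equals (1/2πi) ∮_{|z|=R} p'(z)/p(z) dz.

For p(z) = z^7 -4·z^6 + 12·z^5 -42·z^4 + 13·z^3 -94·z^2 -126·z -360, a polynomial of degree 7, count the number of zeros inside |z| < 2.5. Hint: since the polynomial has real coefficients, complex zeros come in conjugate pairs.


The zeros of p are: (0 + 3i), (0 - 3i), (-1 + 1i), (-1 - 1i), 4, (1 + 2i), (1 - 2i).
Their magnitudes are: 3, 3, 1.414, 1.414, 4, 2.236, 2.236.
Zeros with |z| < R = 2.5: (-1 + 1i), (-1 - 1i), (1 + 2i), (1 - 2i).
Count = 4.
By the argument principle, (1/2πi) ∮_{|z|=R} p'(z)/p(z) dz equals exactly this count.

Number of zeros inside |z| < 2.5: 4.


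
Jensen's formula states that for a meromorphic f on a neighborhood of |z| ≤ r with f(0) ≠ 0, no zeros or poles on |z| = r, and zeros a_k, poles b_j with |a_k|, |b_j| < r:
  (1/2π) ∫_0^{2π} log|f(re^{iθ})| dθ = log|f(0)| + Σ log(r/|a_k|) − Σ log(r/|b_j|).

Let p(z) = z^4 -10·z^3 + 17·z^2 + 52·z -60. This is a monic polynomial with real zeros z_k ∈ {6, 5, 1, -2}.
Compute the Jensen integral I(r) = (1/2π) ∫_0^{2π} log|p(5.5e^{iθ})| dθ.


Zeros: -2, 1, 5, 6; r = 5.5.
Inside |z| < r: -2, 1, 5. Outside (|z| ≥ r): 6.
p(0) = -60, so log|p(0)| = log(60) = 4.0943.
Apply Jensen: I(r) = log|p(0)| + Σ_k log(r/|z_k|), summed over zeros inside |z| < r.
  log(r/|z_k|) for z_k = 5: log(5.5/5) = 0.0953
  log(r/|z_k|) for z_k = 1: log(5.5/1) = 1.7047
  log(r/|z_k|) for z_k = -2: log(5.5/2) = 1.0116
  Outside zeros (6) contribute nothing to the Jensen sum.
Sum over inside zeros: 2.8117.
I(r) = log|p(0)| + (inside sum) = 4.0943 + 2.8117 = 6.9060.
Note: since some zeros are outside |z| ≤ r, the simplified n·log(r) form does NOT apply — only the inside zeros contribute.

I(r) ≈ 6.9060.


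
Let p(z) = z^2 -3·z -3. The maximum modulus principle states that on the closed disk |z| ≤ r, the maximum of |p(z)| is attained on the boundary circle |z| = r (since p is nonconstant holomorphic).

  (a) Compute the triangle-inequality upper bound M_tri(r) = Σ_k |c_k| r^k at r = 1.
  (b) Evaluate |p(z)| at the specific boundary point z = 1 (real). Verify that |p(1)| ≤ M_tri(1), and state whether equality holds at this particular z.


Coefficients: c_0 = -3, c_1 = -3, c_2 = 1. Radius r = 1.
Part (a). Triangle bound: M_tri(r) = Σ_k |c_k| r^k
  = |-3|·1^0 + |-3|·1^1 + |1|·1^2
  = 3 + 3 + 1 = 7.
This bounds M(r) := max_{|z|=r} |p(z)| from above; equality holds iff all terms c_k z^k can be made to align in phase at a single z on |z|=r.
Part (b). At z = 1 (real, on the circle |z| = r):
  p(1) = (-3)·1^0 + (-3)·1^1 + (1)·1^2 = -5.
  |p(1)| = 5.
Check: |p(1)| = 5 ≤ 7 = M_tri(1). ✓ Equality does not hold at z = 1 (the coefficients have mixed signs, so the terms do not all align in phase there).

M_tri(1) = 7; |p(1)| = 5; equality at z=1: no.


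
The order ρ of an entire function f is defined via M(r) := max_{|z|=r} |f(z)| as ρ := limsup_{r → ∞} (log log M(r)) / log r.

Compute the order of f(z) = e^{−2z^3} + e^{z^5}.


Each summand is entire of order 3 and 5 respectively (as in the single-exponential case). The order of a sum is at most the max of the orders, so ρ ≤ 5. For the lower bound: on |z|=r choose arg z so that 1z^5 is real positive; then |e^{1z^5}| = e^{1r^5} while |e^{-2z^3}| ≤ e^{2r^3} = o(e^{1r^5}). So |f| ≥ e^{1r^5}(1 − o(1)) and ρ ≥ 5. Hence ρ = max(3, 5) = 5.
Therefore ρ = 5.

Order ρ = 5.


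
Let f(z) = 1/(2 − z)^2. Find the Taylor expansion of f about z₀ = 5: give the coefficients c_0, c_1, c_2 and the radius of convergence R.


Let w = z − z₀, so z = z₀ + w.
Then 2 − z = 2 − (z₀ + w) = (2 − z₀) − w = -3 − w.
f(z) = 1/(-3 − w)^2 = (1/(-3)^2) · (1 − w/(-3))^{−2}.
By the binomial series (1−u)^{−2} = Σ_{n≥0} C(n+1, 1) u^n for |u|<1, with u = w/(-3):
  c_n = C(n+1, 1) / (-3)^(n+2).
  c_0 = 1/(-3)^2 = 1/9.
  c_1 = 2/(-3)^3 = -2/27.
  c_2 = 3/(-3)^4 = 1/27.
The series is valid for |w/d| < 1, i.e. |z − z₀| < |d|.
Radius of convergence: R = |2 − z₀| = |-3| = 3 (distance from z₀ to the singularity z = 2).

c_0 = 1/9, c_1 = -2/27, c_2 = 1/27; R = 3.


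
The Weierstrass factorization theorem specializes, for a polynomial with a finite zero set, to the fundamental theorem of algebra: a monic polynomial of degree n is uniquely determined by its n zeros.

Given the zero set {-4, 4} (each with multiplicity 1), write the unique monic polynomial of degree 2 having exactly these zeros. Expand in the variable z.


The polynomial is p(z) = ∏_{α ∈ S} (z − α), where S = {-4, 4}.
Expanding the product yields: p(z) = z^2 -16.
The resulting polynomial has degree 2 and real coefficients as required.

p(z) = z^2 -16.


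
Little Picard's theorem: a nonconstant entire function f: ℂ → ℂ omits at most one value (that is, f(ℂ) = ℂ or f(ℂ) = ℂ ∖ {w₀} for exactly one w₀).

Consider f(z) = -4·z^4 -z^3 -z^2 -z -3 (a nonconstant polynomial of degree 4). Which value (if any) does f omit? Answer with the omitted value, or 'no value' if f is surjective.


Little Picard bounds the complement of f(ℂ) to at most one point.
For every w ∈ ℂ, the equation p(z) − w = 0 is a nonconstant polynomial in z and hence has at least one root by the fundamental theorem of algebra. So p is surjective onto ℂ, omitting no value.

Omitted value: no value.


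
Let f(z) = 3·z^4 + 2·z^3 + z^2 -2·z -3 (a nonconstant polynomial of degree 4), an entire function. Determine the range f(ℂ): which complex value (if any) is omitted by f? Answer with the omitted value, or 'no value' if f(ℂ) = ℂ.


Little Picard bounds the complement of f(ℂ) to at most one point.
For every w ∈ ℂ, the equation p(z) − w = 0 is a nonconstant polynomial in z and hence has at least one root by the fundamental theorem of algebra. So p is surjective onto ℂ, omitting no value.

Omitted value: no value.


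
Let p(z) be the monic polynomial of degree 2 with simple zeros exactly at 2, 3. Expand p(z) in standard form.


The polynomial is p(z) = ∏_{α ∈ S} (z − α), where S = {2, 3}.
Expanding the product yields: p(z) = z^2 -5·z + 6.
The resulting polynomial has degree 2 and real coefficients as required.

p(z) = z^2 -5·z + 6.
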